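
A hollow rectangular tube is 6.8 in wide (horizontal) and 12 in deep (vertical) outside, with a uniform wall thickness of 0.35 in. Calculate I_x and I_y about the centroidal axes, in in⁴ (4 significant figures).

Split into non-overlapping primitives; take the origin at the lower-left of the bounding box.
Outer rectangle: 6.8 × 12, A = 81.6 in², y = 6 in, Ī = 979.2 in⁴.
Inner void (subtracted): 6.1 × 11.3, A = 68.93 in², y = 6 in, Ī = 733.473 in⁴.
By symmetry the centroid is at mid-height, ȳ = 6 in.
All pieces are centred on the centroidal x-axis, so I = ΣĪ (holes subtracted) = 245.727 in⁴.
Repeating about the centroidal y-axis gives I_y = 100.692 in⁴.

I_x ≈ 245.7 in⁴, I_y ≈ 100.7 in⁴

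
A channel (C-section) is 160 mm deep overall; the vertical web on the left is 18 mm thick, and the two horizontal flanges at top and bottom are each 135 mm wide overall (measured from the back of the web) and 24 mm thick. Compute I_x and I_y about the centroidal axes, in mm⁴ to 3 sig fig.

I_x ≈ 3.24 × 10⁷ mm⁴, I_y ≈ 1.52 × 10⁷ mm⁴

Break the section into simple shapes (no overlaps), measuring from the bottom-left corner of the bounding box.
Web: 18 × 160, A = 2 880 mm², y = 80 mm, Ī = 6 144 000 mm⁴.
Top flange (beyond web): 117 × 24, A = 2 808 mm², y = 148 mm, Ī = 134 784 mm⁴.
Bottom flange (beyond web): 117 × 24, A = 2 808 mm², y = 12 mm, Ī = 134 784 mm⁴.
By symmetry the centroid is at mid-height, ȳ = 80 mm.
Transfer each piece to the centroidal x-axis using Ī + A·d² with d = y − 80:
  web: d = 0 mm → contributes +6 144 000 mm⁴
  top flange (beyond web): d = 68 mm → contributes +13 118 976 mm⁴
  bottom flange (beyond web): d = -68 mm → contributes +13 118 976 mm⁴
Total I = 32 381 952 mm⁴.
For the y-axis: x̄ = 53.619 mm.
Repeating about the centroidal y-axis gives I_y = 15 158 076 mm⁴.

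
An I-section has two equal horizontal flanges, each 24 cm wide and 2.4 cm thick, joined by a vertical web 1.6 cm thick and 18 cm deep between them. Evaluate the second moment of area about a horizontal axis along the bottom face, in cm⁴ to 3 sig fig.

Treat the section as a set of non-overlapping primitives; coordinates are from the bounding-box lower-left.
Bottom flange: 24 × 2.4, A = 57.6 cm², y = 1.2 cm, Ī = 27.648 cm⁴.
Web: 1.6 × 18, A = 28.8 cm², y = 11.4 cm, Ī = 777.6 cm⁴.
Top flange: 24 × 2.4, A = 57.6 cm², y = 21.6 cm, Ī = 27.648 cm⁴.
Transfer each piece to the bottom edge using Ī + A·d² with d = y − 0:
  bottom flange: d = 1.2 cm → contributes +110.59 cm⁴
  web: d = 11.4 cm → contributes +4520.4 cm⁴
  top flange: d = 21.6 cm → contributes +26 902 cm⁴
Total I = 31 533 cm⁴.

I_base ≈ 3.15 × 10⁴ cm⁴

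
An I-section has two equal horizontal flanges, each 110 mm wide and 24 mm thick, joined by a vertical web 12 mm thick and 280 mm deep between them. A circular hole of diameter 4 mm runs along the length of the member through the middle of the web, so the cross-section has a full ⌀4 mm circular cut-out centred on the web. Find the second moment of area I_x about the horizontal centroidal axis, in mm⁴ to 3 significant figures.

I_x ≈ 1.44 × 10⁸ mm⁴

Treat the section as a set of non-overlapping primitives; coordinates are from the bounding-box lower-left.
Bottom flange: 110 × 24, A = 2 640 mm², y = 12 mm, Ī = 126 720 mm⁴.
Web: 12 × 280, A = 3 360 mm², y = 164 mm, Ī = 21 952 000 mm⁴.
Top flange: 110 × 24, A = 2 640 mm², y = 316 mm, Ī = 126 720 mm⁴.
Hole (subtracted): ⌀4, A = 12.566 mm², y = 164 mm, Ī = 12.566 mm⁴.
By symmetry the centroid is at mid-height, ȳ = 164 mm.
Transfer each piece to the horizontal centroidal axis using Ī + A·d² with d = y − 164:
  bottom flange: d = -152 mm → contributes +61 121 280 mm⁴
  web: d = 0 mm → contributes +21 952 000 mm⁴
  top flange: d = 152 mm → contributes +61 121 280 mm⁴
  hole: d = 0 mm → contributes −12.566 mm⁴
Total I = 144 194 547 mm⁴.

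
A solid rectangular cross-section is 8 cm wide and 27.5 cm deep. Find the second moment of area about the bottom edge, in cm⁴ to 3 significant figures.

I_base ≈ 5.55 × 10⁴ cm⁴

The section: 8 × 27.5, A = 220 cm², y = 13.75 cm, Ī = 13 865 cm⁴.
Transfer it to the base of the section using Ī + A·d² with d = y − 0:
  the section: d = 13.75 cm → contributes +55 458 cm⁴
Total I = 55 458 cm⁴.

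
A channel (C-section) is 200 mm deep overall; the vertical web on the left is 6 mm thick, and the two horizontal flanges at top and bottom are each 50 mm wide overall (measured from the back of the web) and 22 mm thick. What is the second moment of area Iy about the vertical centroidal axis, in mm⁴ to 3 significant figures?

Iy ≈ 7.79 × 10⁵ mm⁴

Treat the section as a set of non-overlapping primitives; coordinates are from the bounding-box lower-left.
Web: 6 × 200, A = 1 200 mm², x = 3 mm, Ī = 3 600 mm⁴.
Top flange (beyond web): 44 × 22, A = 968 mm², x = 28 mm, Ī = 156 171 mm⁴.
Bottom flange (beyond web): 44 × 22, A = 968 mm², x = 28 mm, Ī = 156 171 mm⁴.
Centroid: x̄ = ΣA·x / ΣA = 18.434 mm.
Transfer each piece to the vertical centroidal axis using Ī + A·d² with d = x − 18.434:
  web: d = -15.434 mm → contributes +289 438 mm⁴
  top flange (beyond web): d = 9.5663 mm → contributes +244 757 mm⁴
  bottom flange (beyond web): d = 9.5663 mm → contributes +244 757 mm⁴
Total I = 778 952 mm⁴.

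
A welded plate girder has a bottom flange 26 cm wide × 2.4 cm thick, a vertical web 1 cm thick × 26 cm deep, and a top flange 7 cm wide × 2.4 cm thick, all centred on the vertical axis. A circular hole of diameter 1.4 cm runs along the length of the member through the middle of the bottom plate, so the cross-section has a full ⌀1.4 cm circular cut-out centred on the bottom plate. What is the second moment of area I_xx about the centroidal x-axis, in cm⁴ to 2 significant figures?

I_xx ≈ 1.3 × 10⁴ cm⁴

Decompose the section into non-overlapping parts with the origin at the bottom-left of its bounding rectangle.
Bottom plate: 26 × 2.4, A = 62.4 cm², y = 1.2 cm, Ī = 29.95 cm⁴.
Web plate: 1 × 26, A = 26 cm², y = 15.4 cm, Ī = 1 465 cm⁴.
Top plate: 7 × 2.4, A = 16.8 cm², y = 29.6 cm, Ī = 8.064 cm⁴.
Hole (subtracted): ⌀1.4, A = 1.539 cm², y = 1.2 cm, Ī = 0.1886 cm⁴.
Centroid: ȳ = ΣA·y / ΣA = 9.364 cm.
Transfer each piece to the centroidal x-axis using Ī + A·d² with d = y − 9.364:
  bottom plate: d = -8.164 cm → contributes +4 189 cm⁴
  web plate: d = 6.036 cm → contributes +2 412 cm⁴
  top plate: d = 20.24 cm → contributes +6 887 cm⁴
  hole: d = -8.164 cm → contributes −102.8 cm⁴
Total I = 13 386 cm⁴.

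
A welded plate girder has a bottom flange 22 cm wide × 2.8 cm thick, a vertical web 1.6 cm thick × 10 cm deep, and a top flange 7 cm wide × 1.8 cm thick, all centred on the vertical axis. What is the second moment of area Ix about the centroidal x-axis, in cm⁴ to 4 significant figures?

Ix ≈ 2004 cm⁴

Split into non-overlapping primitives; take the origin at the lower-left of the bounding box.
Bottom plate: 22 × 2.8, A = 61.6 cm², y = 1.4 cm, Ī = 40.2453 cm⁴.
Web plate: 1.6 × 10, A = 16 cm², y = 7.8 cm, Ī = 133.333 cm⁴.
Top plate: 7 × 1.8, A = 12.6 cm², y = 13.7 cm, Ī = 3.402 cm⁴.
Centroid: ȳ = ΣA·y / ΣA = 4.25344 cm.
Transfer each piece to the centroidal x-axis using Ī + A·d² with d = y − 4.25344:
  bottom plate: d = -2.85344 cm → contributes +541.799 cm⁴
  web plate: d = 3.54656 cm → contributes +334.583 cm⁴
  top plate: d = 9.44656 cm → contributes +1127.8 cm⁴
Total I = 2004.18 cm⁴.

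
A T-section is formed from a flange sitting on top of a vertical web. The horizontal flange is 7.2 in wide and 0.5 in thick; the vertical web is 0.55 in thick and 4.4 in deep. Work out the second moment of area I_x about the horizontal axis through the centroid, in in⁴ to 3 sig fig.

Decompose the section into non-overlapping parts with the origin at the bottom-left of its bounding rectangle.
Flange: 7.2 × 0.5, A = 3.6 in², y = 4.65 in, Ī = 0.075 in⁴.
Web: 0.55 × 4.4, A = 2.42 in², y = 2.2 in, Ī = 3.9043 in⁴.
Centroid: ȳ = ΣA·y / ΣA = 3.6651 in.
Transfer each piece to the horizontal axis through the centroid using Ī + A·d² with d = y − 3.6651:
  flange: d = 0.98488 in → contributes +3.567 in⁴
  web: d = -1.4651 in → contributes +9.099 in⁴
Total I = 12.666 in⁴.

I_x ≈ 12.7 in⁴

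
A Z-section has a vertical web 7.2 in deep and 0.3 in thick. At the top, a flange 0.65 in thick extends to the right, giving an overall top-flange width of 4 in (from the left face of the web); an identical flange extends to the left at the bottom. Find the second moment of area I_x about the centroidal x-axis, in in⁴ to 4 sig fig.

Treat the section as a set of non-overlapping primitives; coordinates are from the bounding-box lower-left.
Web: 0.3 × 7.2, A = 2.16 in², y = 3.6 in, Ī = 9.3312 in⁴.
Top flange (beyond web): 3.7 × 0.65, A = 2.405 in², y = 6.875 in, Ī = 0.084676 in⁴.
Bottom flange (beyond web): 3.7 × 0.65, A = 2.405 in², y = 0.325 in, Ī = 0.084676 in⁴.
Centroid: ȳ = ΣA·y / ΣA = 3.6 in.
Transfer each piece to the centroidal x-axis using Ī + A·d² with d = y − 3.6:
  web: d = 0 in → contributes +9.3312 in⁴
  top flange (beyond web): d = 3.275 in → contributes +25.8798 in⁴
  bottom flange (beyond web): d = -3.275 in → contributes +25.8798 in⁴
Total I = 61.0908 in⁴.

I_x ≈ 61.09 in⁴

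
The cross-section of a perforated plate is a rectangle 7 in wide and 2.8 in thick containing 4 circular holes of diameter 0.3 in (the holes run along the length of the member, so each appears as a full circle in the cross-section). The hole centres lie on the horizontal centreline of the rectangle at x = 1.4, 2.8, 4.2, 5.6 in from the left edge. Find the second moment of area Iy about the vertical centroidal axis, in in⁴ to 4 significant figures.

Decompose the section into non-overlapping parts with the origin at the bottom-left of its bounding rectangle.
Plate: 7 × 2.8, A = 19.6 in², x = 3.5 in, Ī = 80.0333 in⁴.
Hole 1 (subtracted): ⌀0.3, A = 0.0706858 in², x = 1.4 in, Ī = 0.000397608 in⁴.
Hole 2 (subtracted): ⌀0.3, A = 0.0706858 in², x = 2.8 in, Ī = 0.000397608 in⁴.
Hole 3 (subtracted): ⌀0.3, A = 0.0706858 in², x = 4.2 in, Ī = 0.000397608 in⁴.
Hole 4 (subtracted): ⌀0.3, A = 0.0706858 in², x = 5.6 in, Ī = 0.000397608 in⁴.
By symmetry the centroid is at mid-width, x̄ = 3.5 in.
Transfer each piece to the vertical centroidal axis using Ī + A·d² with d = x − 3.5:
  plate: d = 0 in → contributes +80.0333 in⁴
  hole 1: d = -2.1 in → contributes −0.312122 in⁴
  hole 2: d = -0.7 in → contributes −0.0350337 in⁴
  hole 3: d = 0.7 in → contributes −0.0350337 in⁴
  hole 4: d = 2.1 in → contributes −0.312122 in⁴
Total I = 79.339 in⁴.

Iy ≈ 79.34 in⁴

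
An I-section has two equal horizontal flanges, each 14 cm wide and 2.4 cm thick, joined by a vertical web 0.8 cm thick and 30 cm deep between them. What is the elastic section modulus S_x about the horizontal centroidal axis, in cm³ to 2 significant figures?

S_x ≈ 1100 cm³

Decompose the section into non-overlapping parts with the origin at the bottom-left of its bounding rectangle.
Bottom flange: 14 × 2.4, A = 33.6 cm², y = 1.2 cm, Ī = 16.13 cm⁴.
Web: 0.8 × 30, A = 24 cm², y = 17.4 cm, Ī = 1 800 cm⁴.
Top flange: 14 × 2.4, A = 33.6 cm², y = 33.6 cm, Ī = 16.13 cm⁴.
By symmetry the centroid is at mid-height, ȳ = 17.4 cm.
Transfer each piece to the horizontal centroidal axis using Ī + A·d² with d = y − 17.4:
  bottom flange: d = -16.2 cm → contributes +8 834 cm⁴
  web: d = 0 cm → contributes +1 800 cm⁴
  top flange: d = 16.2 cm → contributes +8 834 cm⁴
Total I = 19 468 cm⁴.
Extreme fibre distance c = 17.4 cm; S = I/c = 1 119 cm³.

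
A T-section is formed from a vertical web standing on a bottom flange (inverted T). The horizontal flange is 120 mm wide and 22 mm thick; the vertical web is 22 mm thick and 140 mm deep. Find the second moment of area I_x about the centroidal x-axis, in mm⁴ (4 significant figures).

I_x ≈ 1.446 × 10⁷ mm⁴

Treat the section as a set of non-overlapping primitives; coordinates are from the bounding-box lower-left.
Flange: 120 × 22, A = 2 640 mm², y = 11 mm, Ī = 106 480 mm⁴.
Web: 22 × 140, A = 3 080 mm², y = 92 mm, Ī = 5 030 667 mm⁴.
Centroid: ȳ = ΣA·y / ΣA = 54.6154 mm.
Transfer each piece to the centroidal x-axis using Ī + A·d² with d = y − 54.6154:
  flange: d = -43.6154 mm → contributes +5 128 557 mm⁴
  web: d = 37.3846 mm → contributes +9 335 304 mm⁴
Total I = 14 463 861 mm⁴.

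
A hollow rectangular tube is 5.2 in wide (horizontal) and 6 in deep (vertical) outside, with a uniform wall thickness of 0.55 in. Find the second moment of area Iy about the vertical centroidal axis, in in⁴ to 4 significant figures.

Iy ≈ 42.16 in⁴

Split into non-overlapping primitives; take the origin at the lower-left of the bounding box.
Outer rectangle: 5.2 × 6, A = 31.2 in², x = 2.6 in, Ī = 70.304 in⁴.
Inner void (subtracted): 4.1 × 4.9, A = 20.09 in², x = 2.6 in, Ī = 28.1427 in⁴.
By symmetry the centroid is at mid-width, x̄ = 2.6 in.
All pieces are centred on the vertical centroidal axis, so I = ΣĪ (holes subtracted) = 42.1613 in⁴.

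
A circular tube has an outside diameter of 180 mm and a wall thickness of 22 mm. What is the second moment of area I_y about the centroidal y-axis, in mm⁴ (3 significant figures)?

Split into non-overlapping primitives; take the origin at the lower-left of the bounding box.
Outer circle: ⌀180, A = 25 447 mm², x = 90 mm, Ī = 51 529 974 mm⁴.
Bore (subtracted): ⌀136, A = 14 527 mm², x = 90 mm, Ī = 16 792 893 mm⁴.
By symmetry the centroid is at mid-width, x̄ = 90 mm.
All pieces are centred on the centroidal y-axis, so I = ΣĪ (holes subtracted) = 34 737 080 mm⁴.

I_y ≈ 3.47 × 10⁷ mm⁴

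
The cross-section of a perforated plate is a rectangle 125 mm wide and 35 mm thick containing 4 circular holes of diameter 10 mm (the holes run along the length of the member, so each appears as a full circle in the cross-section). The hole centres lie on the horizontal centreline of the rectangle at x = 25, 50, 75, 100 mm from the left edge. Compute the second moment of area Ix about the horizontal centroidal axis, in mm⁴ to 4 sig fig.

Split into non-overlapping primitives; take the origin at the lower-left of the bounding box.
Plate: 125 × 35, A = 4 375 mm², y = 17.5 mm, Ī = 446 615 mm⁴.
Hole 1 (subtracted): ⌀10, A = 78.5398 mm², y = 17.5 mm, Ī = 490.874 mm⁴.
Hole 2 (subtracted): ⌀10, A = 78.5398 mm², y = 17.5 mm, Ī = 490.874 mm⁴.
Hole 3 (subtracted): ⌀10, A = 78.5398 mm², y = 17.5 mm, Ī = 490.874 mm⁴.
Hole 4 (subtracted): ⌀10, A = 78.5398 mm², y = 17.5 mm, Ī = 490.874 mm⁴.
By symmetry the centroid is at mid-height, ȳ = 17.5 mm.
All pieces are centred on the horizontal centroidal axis, so I = ΣĪ (holes subtracted) = 444 651 mm⁴.

Ix ≈ 4.447 × 10⁵ mm⁴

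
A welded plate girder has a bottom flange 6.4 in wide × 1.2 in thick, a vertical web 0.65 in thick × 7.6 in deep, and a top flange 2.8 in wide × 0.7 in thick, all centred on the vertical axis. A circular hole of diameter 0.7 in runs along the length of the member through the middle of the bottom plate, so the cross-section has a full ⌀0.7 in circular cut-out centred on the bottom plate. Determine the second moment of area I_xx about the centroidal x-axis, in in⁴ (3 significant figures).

I_xx ≈ 159 in⁴

Treat the section as a set of non-overlapping primitives; coordinates are from the bounding-box lower-left.
Bottom plate: 6.4 × 1.2, A = 7.68 in², y = 0.6 in, Ī = 0.9216 in⁴.
Web plate: 0.65 × 7.6, A = 4.94 in², y = 5 in, Ī = 23.778 in⁴.
Top plate: 2.8 × 0.7, A = 1.96 in², y = 9.15 in, Ī = 0.080033 in⁴.
Hole (subtracted): ⌀0.7, A = 0.38485 in², y = 0.6 in, Ī = 0.011786 in⁴.
Centroid: ȳ = ΣA·y / ΣA = 3.3118 in.
Transfer each piece to the centroidal x-axis using Ī + A·d² with d = y − 3.3118:
  bottom plate: d = -2.7118 in → contributes +57.398 in⁴
  web plate: d = 1.6882 in → contributes +37.857 in⁴
  top plate: d = 5.8382 in → contributes +66.886 in⁴
  hole: d = -2.7118 in → contributes −2.8418 in⁴
Total I = 159.3 in⁴.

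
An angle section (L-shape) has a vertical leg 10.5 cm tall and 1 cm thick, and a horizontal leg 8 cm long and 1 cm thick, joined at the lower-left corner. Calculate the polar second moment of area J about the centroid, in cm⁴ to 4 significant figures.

Decompose the section into non-overlapping parts with the origin at the bottom-left of its bounding rectangle.
Vertical leg: 1 × 10.5, A = 10.5 cm², y = 5.25 cm, Ī = 96.4688 cm⁴.
Horizontal leg (remainder): 7 × 1, A = 7 cm², y = 0.5 cm, Ī = 0.583333 cm⁴.
Centroid: ȳ = ΣA·y / ΣA = 3.35 cm.
Transfer each piece to the centroidal x-axis using Ī + A·d² with d = y − 3.35:
  vertical leg: d = 1.9 cm → contributes +134.374 cm⁴
  horizontal leg (remainder): d = -2.85 cm → contributes +57.4408 cm⁴
Total I = 191.815 cm⁴.
For the y-axis: x̄ = 2.1 cm.
Repeating about the centroidal y-axis gives I_y = 96.6583 cm⁴.
Polar second moment: J = I_x + I_y = 288.473 cm⁴.

J ≈ 288.5 cm⁴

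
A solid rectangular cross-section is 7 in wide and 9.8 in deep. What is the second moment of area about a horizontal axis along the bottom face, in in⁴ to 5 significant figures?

The section: 7 × 9.8, A = 68.6 in², y = 4.9 in, Ī = 549.0287 in⁴.
Transfer it to the bottom edge using Ī + A·d² with d = y − 0:
  the section: d = 4.9 in → contributes +2196.115 in⁴
Total I = 2196.115 in⁴.

I_base ≈ 2196.1 in⁴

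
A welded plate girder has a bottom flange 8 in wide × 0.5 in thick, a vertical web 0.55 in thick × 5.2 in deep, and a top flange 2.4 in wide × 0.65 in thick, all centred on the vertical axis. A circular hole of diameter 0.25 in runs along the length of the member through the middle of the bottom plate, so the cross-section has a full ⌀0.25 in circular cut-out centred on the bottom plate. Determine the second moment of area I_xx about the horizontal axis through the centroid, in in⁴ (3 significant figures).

I_xx ≈ 46.7 in⁴

Decompose the section into non-overlapping parts with the origin at the bottom-left of its bounding rectangle.
Bottom plate: 8 × 0.5, A = 4 in², y = 0.25 in, Ī = 0.083333 in⁴.
Web plate: 0.55 × 5.2, A = 2.86 in², y = 3.1 in, Ī = 6.4445 in⁴.
Top plate: 2.4 × 0.65, A = 1.56 in², y = 6.025 in, Ī = 0.054925 in⁴.
Hole (subtracted): ⌀0.25, A = 0.049087 in², y = 0.25 in, Ī = 0.00019175 in⁴.
Centroid: ȳ = ΣA·y / ΣA = 2.3 in.
Transfer each piece to the horizontal axis through the centroid using Ī + A·d² with d = y − 2.3:
  bottom plate: d = -2.05 in → contributes +16.893 in⁴
  web plate: d = 0.80004 in → contributes +8.2751 in⁴
  top plate: d = 3.725 in → contributes +21.701 in⁴
  hole: d = -2.05 in → contributes −0.20647 in⁴
Total I = 46.663 in⁴.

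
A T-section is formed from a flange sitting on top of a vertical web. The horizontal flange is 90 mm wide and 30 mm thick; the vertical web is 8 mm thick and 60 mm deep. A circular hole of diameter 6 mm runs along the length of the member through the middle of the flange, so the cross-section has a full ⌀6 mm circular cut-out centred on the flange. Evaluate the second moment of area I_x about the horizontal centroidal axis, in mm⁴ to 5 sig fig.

I_x ≈ 1.1704 × 10⁶ mm⁴

Break the section into simple shapes (no overlaps), measuring from the bottom-left corner of the bounding box.
Flange: 90 × 30, A = 2 700 mm², y = 75 mm, Ī = 202 500 mm⁴.
Web: 8 × 60, A = 480 mm², y = 30 mm, Ī = 144 000 mm⁴.
Hole (subtracted): ⌀6, A = 28.27433 mm², y = 75 mm, Ī = 63.61725 mm⁴.
Centroid: ȳ = ΣA·y / ΣA = 68.14661 mm.
Transfer each piece to the horizontal centroidal axis using Ī + A·d² with d = y − 68.14661:
  flange: d = 6.853388 mm → contributes +329316.1 mm⁴
  web: d = -38.14661 mm → contributes +842478.7 mm⁴
  hole: d = 6.853388 mm → contributes −1391.633 mm⁴
Total I = 1 170 403 mm⁴.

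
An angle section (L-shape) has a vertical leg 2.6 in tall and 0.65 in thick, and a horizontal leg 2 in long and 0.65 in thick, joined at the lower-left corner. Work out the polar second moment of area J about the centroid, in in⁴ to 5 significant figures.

Split into non-overlapping primitives; take the origin at the lower-left of the bounding box.
Vertical leg: 0.65 × 2.6, A = 1.69 in², y = 1.3 in, Ī = 0.9520333 in⁴.
Horizontal leg (remainder): 1.35 × 0.65, A = 0.8775 in², y = 0.325 in, Ī = 0.03089531 in⁴.
Centroid: ȳ = ΣA·y / ΣA = 0.9667722 in.
Transfer each piece to the centroidal x-axis using Ī + A·d² with d = y − 0.9667722:
  vertical leg: d = 0.3332278 in → contributes +1.139692 in⁴
  horizontal leg (remainder): d = -0.6417722 in → contributes +0.3923125 in⁴
Total I = 1.532005 in⁴.
For the y-axis: x̄ = 0.6667722 in.
Repeating about the centroidal y-axis gives I_y = 0.7703673 in⁴.
Polar second moment: J = I_x + I_y = 2.302372 in⁴.

J ≈ 2.3024 in⁴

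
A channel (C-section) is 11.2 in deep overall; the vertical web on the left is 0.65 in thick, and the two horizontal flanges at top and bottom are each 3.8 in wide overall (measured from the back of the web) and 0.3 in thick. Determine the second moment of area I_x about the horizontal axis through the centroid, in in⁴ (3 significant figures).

I_x ≈ 132 in⁴

Break the section into simple shapes (no overlaps), measuring from the bottom-left corner of the bounding box.
Web: 0.65 × 11.2, A = 7.28 in², y = 5.6 in, Ī = 76.1 in⁴.
Top flange (beyond web): 3.15 × 0.3, A = 0.945 in², y = 11.05 in, Ī = 0.0070875 in⁴.
Bottom flange (beyond web): 3.15 × 0.3, A = 0.945 in², y = 0.15 in, Ī = 0.0070875 in⁴.
By symmetry the centroid is at mid-height, ȳ = 5.6 in.
Transfer each piece to the horizontal axis through the centroid using Ī + A·d² with d = y − 5.6:
  web: d = 0 in → contributes +76.1 in⁴
  top flange (beyond web): d = 5.45 in → contributes +28.076 in⁴
  bottom flange (beyond web): d = -5.45 in → contributes +28.076 in⁴
Total I = 132.25 in⁴.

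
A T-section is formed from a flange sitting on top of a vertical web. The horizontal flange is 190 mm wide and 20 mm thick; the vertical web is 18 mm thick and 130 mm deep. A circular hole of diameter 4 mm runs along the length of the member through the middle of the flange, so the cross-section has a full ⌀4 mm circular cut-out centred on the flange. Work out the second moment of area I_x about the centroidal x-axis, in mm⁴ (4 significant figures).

I_x ≈ 1.156 × 10⁷ mm⁴

Split into non-overlapping primitives; take the origin at the lower-left of the bounding box.
Flange: 190 × 20, A = 3 800 mm², y = 140 mm, Ī = 126 667 mm⁴.
Web: 18 × 130, A = 2 340 mm², y = 65 mm, Ī = 3 295 500 mm⁴.
Hole (subtracted): ⌀4, A = 12.5664 mm², y = 140 mm, Ī = 12.5664 mm⁴.
Centroid: ȳ = ΣA·y / ΣA = 111.358 mm.
Transfer each piece to the centroidal x-axis using Ī + A·d² with d = y − 111.358:
  flange: d = 28.6417 mm → contributes +3 243 981 mm⁴
  web: d = -46.3583 mm → contributes +8 324 379 mm⁴
  hole: d = 28.6417 mm → contributes −10321.3 mm⁴
Total I = 11 558 039 mm⁴.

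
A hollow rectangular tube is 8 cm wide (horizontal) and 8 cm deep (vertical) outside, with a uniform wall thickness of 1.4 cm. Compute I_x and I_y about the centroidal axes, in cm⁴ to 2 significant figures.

I_x ≈ 280 cm⁴, I_y ≈ 280 cm⁴

Treat the section as a set of non-overlapping primitives; coordinates are from the bounding-box lower-left.
Outer rectangle: 8 × 8, A = 64 cm², y = 4 cm, Ī = 341.3 cm⁴.
Inner void (subtracted): 5.2 × 5.2, A = 27.04 cm², y = 4 cm, Ī = 60.93 cm⁴.
By symmetry the centroid is at mid-height, ȳ = 4 cm.
All pieces are centred on the centroidal x-axis, so I = ΣĪ (holes subtracted) = 280.4 cm⁴.
Repeating about the centroidal y-axis gives I_y = 280.4 cm⁴.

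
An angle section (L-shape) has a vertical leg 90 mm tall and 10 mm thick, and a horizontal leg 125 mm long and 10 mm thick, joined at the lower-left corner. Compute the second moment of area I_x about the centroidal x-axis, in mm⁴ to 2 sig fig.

Break the section into simple shapes (no overlaps), measuring from the bottom-left corner of the bounding box.
Vertical leg: 10 × 90, A = 900 mm², y = 45 mm, Ī = 607 500 mm⁴.
Horizontal leg (remainder): 115 × 10, A = 1 150 mm², y = 5 mm, Ī = 9 583 mm⁴.
Centroid: ȳ = ΣA·y / ΣA = 22.56 mm.
Transfer each piece to the centroidal x-axis using Ī + A·d² with d = y − 22.56:
  vertical leg: d = 22.44 mm → contributes +1 060 659 mm⁴
  horizontal leg (remainder): d = -17.56 mm → contributes +364 229 mm⁴
Total I = 1 424 888 mm⁴.

I_x ≈ 1.4 × 10⁶ mm⁴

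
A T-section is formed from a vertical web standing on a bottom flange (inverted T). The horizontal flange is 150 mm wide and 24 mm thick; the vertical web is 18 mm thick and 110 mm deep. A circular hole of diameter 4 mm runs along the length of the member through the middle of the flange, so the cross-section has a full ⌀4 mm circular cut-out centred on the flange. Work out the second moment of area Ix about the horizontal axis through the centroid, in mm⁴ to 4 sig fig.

Ix ≈ 7.897 × 10⁶ mm⁴

Split into non-overlapping primitives; take the origin at the lower-left of the bounding box.
Flange: 150 × 24, A = 3 600 mm², y = 12 mm, Ī = 172 800 mm⁴.
Web: 18 × 110, A = 1 980 mm², y = 79 mm, Ī = 1 996 500 mm⁴.
Hole (subtracted): ⌀4, A = 12.5664 mm², y = 12 mm, Ī = 12.5664 mm⁴.
Centroid: ȳ = ΣA·y / ΣA = 35.8279 mm.
Transfer each piece to the horizontal axis through the centroid using Ī + A·d² with d = y − 35.8279:
  flange: d = -23.8279 mm → contributes +2 216 760 mm⁴
  web: d = 43.1721 mm → contributes +5 686 892 mm⁴
  hole: d = -23.8279 mm → contributes −7147.33 mm⁴
Total I = 7 896 504 mm⁴.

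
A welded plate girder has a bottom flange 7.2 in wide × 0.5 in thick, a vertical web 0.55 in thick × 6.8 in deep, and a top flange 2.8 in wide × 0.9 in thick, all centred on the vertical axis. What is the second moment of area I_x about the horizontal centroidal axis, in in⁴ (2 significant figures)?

Treat the section as a set of non-overlapping primitives; coordinates are from the bounding-box lower-left.
Bottom plate: 7.2 × 0.5, A = 3.6 in², y = 0.25 in, Ī = 0.075 in⁴.
Web plate: 0.55 × 6.8, A = 3.74 in², y = 3.9 in, Ī = 14.41 in⁴.
Top plate: 2.8 × 0.9, A = 2.52 in², y = 7.75 in, Ī = 0.1701 in⁴.
Centroid: ȳ = ΣA·y / ΣA = 3.551 in.
Transfer each piece to the horizontal centroidal axis using Ī + A·d² with d = y − 3.551:
  bottom plate: d = -3.301 in → contributes +39.31 in⁴
  web plate: d = 0.3487 in → contributes +14.87 in⁴
  top plate: d = 4.199 in → contributes +44.59 in⁴
Total I = 98.77 in⁴.

I_x ≈ 99 in⁴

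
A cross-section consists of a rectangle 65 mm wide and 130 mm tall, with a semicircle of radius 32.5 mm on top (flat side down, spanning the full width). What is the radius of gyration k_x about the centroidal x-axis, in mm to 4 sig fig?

Split into non-overlapping primitives; take the origin at the lower-left of the bounding box.
Rectangular body: 65 × 130, A = 8 450 mm², y = 65 mm, Ī = 11 900 417 mm⁴.
Semicircular cap: semicircle r = 32.5, A = 1659.15 mm², y = 143.793 mm, Ī = 122 452 mm⁴.
Centroid: ȳ = ΣA·y / ΣA = 77.9319 mm.
Transfer each piece to the centroidal x-axis using Ī + A·d² with d = y − 77.9319:
  rectangular body: d = -12.9319 mm → contributes +13 313 541 mm⁴
  semicircular cap: d = 65.8615 mm → contributes +7 319 434 mm⁴
Total I = 20 632 975 mm⁴.
Radius of gyration: k = √(I/A) = √(20 632 975 / 10109.2) = 45.1776 mm.

k_x ≈ 45.18 mm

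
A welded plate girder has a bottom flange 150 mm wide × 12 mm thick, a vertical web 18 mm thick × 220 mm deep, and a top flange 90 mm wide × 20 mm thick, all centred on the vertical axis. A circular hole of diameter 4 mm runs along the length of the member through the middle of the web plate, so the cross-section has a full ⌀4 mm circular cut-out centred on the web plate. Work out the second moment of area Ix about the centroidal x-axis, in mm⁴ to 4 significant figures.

Treat the section as a set of non-overlapping primitives; coordinates are from the bounding-box lower-left.
Bottom plate: 150 × 12, A = 1 800 mm², y = 6 mm, Ī = 21 600 mm⁴.
Web plate: 18 × 220, A = 3 960 mm², y = 122 mm, Ī = 15 972 000 mm⁴.
Top plate: 90 × 20, A = 1 800 mm², y = 242 mm, Ī = 60 000 mm⁴.
Hole (subtracted): ⌀4, A = 12.5664 mm², y = 122 mm, Ī = 12.5664 mm⁴.
Centroid: ȳ = ΣA·y / ΣA = 122.954 mm.
Transfer each piece to the centroidal x-axis using Ī + A·d² with d = y − 122.954:
  bottom plate: d = -116.954 mm → contributes +24 642 415 mm⁴
  web plate: d = -0.953967 mm → contributes +15 975 604 mm⁴
  top plate: d = 119.046 mm → contributes +25 569 525 mm⁴
  hole: d = -0.953967 mm → contributes −24.0024 mm⁴
Total I = 66 187 519 mm⁴.

Ix ≈ 6.619 × 10⁷ mm⁴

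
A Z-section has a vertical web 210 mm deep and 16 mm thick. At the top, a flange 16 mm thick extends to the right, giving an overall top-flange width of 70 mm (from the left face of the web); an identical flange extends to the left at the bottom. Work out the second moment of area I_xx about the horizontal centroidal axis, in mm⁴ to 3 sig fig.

Treat the section as a set of non-overlapping primitives; coordinates are from the bounding-box lower-left.
Web: 16 × 210, A = 3 360 mm², y = 105 mm, Ī = 12 348 000 mm⁴.
Top flange (beyond web): 54 × 16, A = 864 mm², y = 202 mm, Ī = 18 432 mm⁴.
Bottom flange (beyond web): 54 × 16, A = 864 mm², y = 8 mm, Ī = 18 432 mm⁴.
Centroid: ȳ = ΣA·y / ΣA = 105 mm.
Transfer each piece to the horizontal centroidal axis using Ī + A·d² with d = y − 105:
  web: d = 0 mm → contributes +12 348 000 mm⁴
  top flange (beyond web): d = 97 mm → contributes +8 147 808 mm⁴
  bottom flange (beyond web): d = -97 mm → contributes +8 147 808 mm⁴
Total I = 28 643 616 mm⁴.

I_xx ≈ 2.86 × 10⁷ mm⁴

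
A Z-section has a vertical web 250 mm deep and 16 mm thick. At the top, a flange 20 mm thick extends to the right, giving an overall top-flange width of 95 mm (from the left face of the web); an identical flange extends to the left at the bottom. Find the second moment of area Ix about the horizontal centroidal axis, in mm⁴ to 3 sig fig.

Split into non-overlapping primitives; take the origin at the lower-left of the bounding box.
Web: 16 × 250, A = 4 000 mm², y = 125 mm, Ī = 20 833 333 mm⁴.
Top flange (beyond web): 79 × 20, A = 1 580 mm², y = 240 mm, Ī = 52 667 mm⁴.
Bottom flange (beyond web): 79 × 20, A = 1 580 mm², y = 10 mm, Ī = 52 667 mm⁴.
Centroid: ȳ = ΣA·y / ΣA = 125 mm.
Transfer each piece to the horizontal centroidal axis using Ī + A·d² with d = y − 125:
  web: d = 0 mm → contributes +20 833 333 mm⁴
  top flange (beyond web): d = 115 mm → contributes +20 948 167 mm⁴
  bottom flange (beyond web): d = -115 mm → contributes +20 948 167 mm⁴
Total I = 62 729 667 mm⁴.

Ix ≈ 6.27 × 10⁷ mm⁴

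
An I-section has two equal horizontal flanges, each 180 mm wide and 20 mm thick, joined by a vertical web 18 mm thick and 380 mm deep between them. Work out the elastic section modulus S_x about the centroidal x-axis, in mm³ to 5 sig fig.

S_x ≈ 1.7645 × 10⁶ mm³

Break the section into simple shapes (no overlaps), measuring from the bottom-left corner of the bounding box.
Bottom flange: 180 × 20, A = 3 600 mm², y = 10 mm, Ī = 120 000 mm⁴.
Web: 18 × 380, A = 6 840 mm², y = 210 mm, Ī = 82 308 000 mm⁴.
Top flange: 180 × 20, A = 3 600 mm², y = 410 mm, Ī = 120 000 mm⁴.
By symmetry the centroid is at mid-height, ȳ = 210 mm.
Transfer each piece to the centroidal x-axis using Ī + A·d² with d = y − 210:
  bottom flange: d = -200 mm → contributes +144 120 000 mm⁴
  web: d = 0 mm → contributes +82 308 000 mm⁴
  top flange: d = 200 mm → contributes +144 120 000 mm⁴
Total I = 370 548 000 mm⁴.
Extreme fibre distance c = 210 mm; S = I/c = 1 764 514 mm³.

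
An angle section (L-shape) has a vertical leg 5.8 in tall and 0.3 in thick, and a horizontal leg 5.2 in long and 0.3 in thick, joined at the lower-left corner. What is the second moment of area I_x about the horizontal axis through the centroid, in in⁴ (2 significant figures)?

Treat the section as a set of non-overlapping primitives; coordinates are from the bounding-box lower-left.
Vertical leg: 0.3 × 5.8, A = 1.74 in², y = 2.9 in, Ī = 4.878 in⁴.
Horizontal leg (remainder): 4.9 × 0.3, A = 1.47 in², y = 0.15 in, Ī = 0.01103 in⁴.
Centroid: ȳ = ΣA·y / ΣA = 1.641 in.
Transfer each piece to the horizontal axis through the centroid using Ī + A·d² with d = y − 1.641:
  vertical leg: d = 1.259 in → contributes +7.637 in⁴
  horizontal leg (remainder): d = -1.491 in → contributes +3.277 in⁴
Total I = 10.91 in⁴.

I_x ≈ 11 in⁴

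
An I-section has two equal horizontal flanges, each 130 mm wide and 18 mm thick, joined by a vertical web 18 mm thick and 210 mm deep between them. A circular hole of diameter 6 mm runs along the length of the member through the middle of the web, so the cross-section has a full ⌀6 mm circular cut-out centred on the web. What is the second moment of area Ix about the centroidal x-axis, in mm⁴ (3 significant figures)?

Ix ≈ 7.48 × 10⁷ mm⁴

Decompose the section into non-overlapping parts with the origin at the bottom-left of its bounding rectangle.
Bottom flange: 130 × 18, A = 2 340 mm², y = 9 mm, Ī = 63 180 mm⁴.
Web: 18 × 210, A = 3 780 mm², y = 123 mm, Ī = 13 891 500 mm⁴.
Top flange: 130 × 18, A = 2 340 mm², y = 237 mm, Ī = 63 180 mm⁴.
Hole (subtracted): ⌀6, A = 28.274 mm², y = 123 mm, Ī = 63.617 mm⁴.
By symmetry the centroid is at mid-height, ȳ = 123 mm.
Transfer each piece to the centroidal x-axis using Ī + A·d² with d = y − 123:
  bottom flange: d = -114 mm → contributes +30 473 820 mm⁴
  web: d = 0 mm → contributes +13 891 500 mm⁴
  top flange: d = 114 mm → contributes +30 473 820 mm⁴
  hole: d = 0 mm → contributes −63.617 mm⁴
Total I = 74 839 076 mm⁴.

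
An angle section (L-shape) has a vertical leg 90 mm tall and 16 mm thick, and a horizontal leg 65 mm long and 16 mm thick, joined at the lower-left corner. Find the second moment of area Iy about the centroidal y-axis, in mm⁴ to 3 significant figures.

Iy ≈ 7.24 × 10⁵ mm⁴

Decompose the section into non-overlapping parts with the origin at the bottom-left of its bounding rectangle.
Vertical leg: 16 × 90, A = 1 440 mm², x = 8 mm, Ī = 30 720 mm⁴.
Horizontal leg (remainder): 49 × 16, A = 784 mm², x = 40.5 mm, Ī = 156 865 mm⁴.
Centroid: x̄ = ΣA·x / ΣA = 19.457 mm.
Transfer each piece to the centroidal y-axis using Ī + A·d² with d = x − 19.457:
  vertical leg: d = -11.457 mm → contributes +219 733 mm⁴
  horizontal leg (remainder): d = 21.043 mm → contributes +504 032 mm⁴
Total I = 723 765 mm⁴.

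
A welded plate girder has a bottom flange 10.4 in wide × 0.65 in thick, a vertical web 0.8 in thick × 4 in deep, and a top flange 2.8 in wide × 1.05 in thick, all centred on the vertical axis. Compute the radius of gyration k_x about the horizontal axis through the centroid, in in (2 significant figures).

Decompose the section into non-overlapping parts with the origin at the bottom-left of its bounding rectangle.
Bottom plate: 10.4 × 0.65, A = 6.76 in², y = 0.325 in, Ī = 0.238 in⁴.
Web plate: 0.8 × 4, A = 3.2 in², y = 2.65 in, Ī = 4.267 in⁴.
Top plate: 2.8 × 1.05, A = 2.94 in², y = 5.175 in, Ī = 0.2701 in⁴.
Centroid: ȳ = ΣA·y / ΣA = 2.007 in.
Transfer each piece to the horizontal axis through the centroid using Ī + A·d² with d = y − 2.007:
  bottom plate: d = -1.682 in → contributes +19.37 in⁴
  web plate: d = 0.6429 in → contributes +5.589 in⁴
  top plate: d = 3.168 in → contributes +29.77 in⁴
Total I = 54.73 in⁴.
Radius of gyration: k = √(I/A) = √(54.73 / 12.9) = 2.06 in.

k_x ≈ 2.1 in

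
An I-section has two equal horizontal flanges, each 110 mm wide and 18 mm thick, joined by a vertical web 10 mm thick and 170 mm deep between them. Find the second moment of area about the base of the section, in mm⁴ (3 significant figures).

Treat the section as a set of non-overlapping primitives; coordinates are from the bounding-box lower-left.
Bottom flange: 110 × 18, A = 1 980 mm², y = 9 mm, Ī = 53 460 mm⁴.
Web: 10 × 170, A = 1 700 mm², y = 103 mm, Ī = 4 094 167 mm⁴.
Top flange: 110 × 18, A = 1 980 mm², y = 197 mm, Ī = 53 460 mm⁴.
Transfer each piece to a horizontal axis along the bottom face using Ī + A·d² with d = y − 0:
  bottom flange: d = 9 mm → contributes +213 840 mm⁴
  web: d = 103 mm → contributes +22 129 467 mm⁴
  top flange: d = 197 mm → contributes +76 895 280 mm⁴
Total I = 99 238 587 mm⁴.

I_base ≈ 9.92 × 10⁷ mm⁴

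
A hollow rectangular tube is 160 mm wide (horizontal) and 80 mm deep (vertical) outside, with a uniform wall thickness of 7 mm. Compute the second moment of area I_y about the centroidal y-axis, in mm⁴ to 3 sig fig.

Treat the section as a set of non-overlapping primitives; coordinates are from the bounding-box lower-left.
Outer rectangle: 160 × 80, A = 12 800 mm², x = 80 mm, Ī = 27 306 667 mm⁴.
Inner void (subtracted): 146 × 66, A = 9 636 mm², x = 80 mm, Ī = 17 116 748 mm⁴.
By symmetry the centroid is at mid-width, x̄ = 80 mm.
All pieces are centred on the centroidal y-axis, so I = ΣĪ (holes subtracted) = 10 189 919 mm⁴.

I_y ≈ 1.02 × 10⁷ mm⁴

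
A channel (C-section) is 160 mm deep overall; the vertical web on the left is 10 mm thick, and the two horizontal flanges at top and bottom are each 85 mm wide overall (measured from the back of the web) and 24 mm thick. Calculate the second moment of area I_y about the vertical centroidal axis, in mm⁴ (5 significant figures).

Treat the section as a set of non-overlapping primitives; coordinates are from the bounding-box lower-left.
Web: 10 × 160, A = 1 600 mm², x = 5 mm, Ī = 13333.33 mm⁴.
Top flange (beyond web): 75 × 24, A = 1 800 mm², x = 47.5 mm, Ī = 843 750 mm⁴.
Bottom flange (beyond web): 75 × 24, A = 1 800 mm², x = 47.5 mm, Ī = 843 750 mm⁴.
Centroid: x̄ = ΣA·x / ΣA = 34.42308 mm.
Transfer each piece to the vertical centroidal axis using Ī + A·d² with d = x − 34.42308:
  web: d = -29.42308 mm → contributes +1 398 481 mm⁴
  top flange (beyond web): d = 13.07692 mm → contributes +1 151 561 mm⁴
  bottom flange (beyond web): d = 13.07692 mm → contributes +1 151 561 mm⁴
Total I = 3 701 603 mm⁴.

I_y ≈ 3.7016 × 10⁶ mm⁴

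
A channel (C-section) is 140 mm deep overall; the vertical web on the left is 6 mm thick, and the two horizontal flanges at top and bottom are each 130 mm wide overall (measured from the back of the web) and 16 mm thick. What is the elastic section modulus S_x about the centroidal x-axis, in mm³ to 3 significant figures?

Break the section into simple shapes (no overlaps), measuring from the bottom-left corner of the bounding box.
Web: 6 × 140, A = 840 mm², y = 70 mm, Ī = 1 372 000 mm⁴.
Top flange (beyond web): 124 × 16, A = 1 984 mm², y = 132 mm, Ī = 42 325 mm⁴.
Bottom flange (beyond web): 124 × 16, A = 1 984 mm², y = 8 mm, Ī = 42 325 mm⁴.
By symmetry the centroid is at mid-height, ȳ = 70 mm.
Transfer each piece to the centroidal x-axis using Ī + A·d² with d = y − 70:
  web: d = 0 mm → contributes +1 372 000 mm⁴
  top flange (beyond web): d = 62 mm → contributes +7 668 821 mm⁴
  bottom flange (beyond web): d = -62 mm → contributes +7 668 821 mm⁴
Total I = 16 709 643 mm⁴.
Extreme fibre distance c = 70 mm; S = I/c = 238 709 mm³.

S_x ≈ 2.39 × 10⁵ mm³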